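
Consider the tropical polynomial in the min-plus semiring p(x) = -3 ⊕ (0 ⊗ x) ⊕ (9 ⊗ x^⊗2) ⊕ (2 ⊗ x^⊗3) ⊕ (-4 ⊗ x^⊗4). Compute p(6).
p(6) = -3

A tropical monomial a ⊗ x^⊗i evaluates to a + i · x. Evaluating each term at x = 6:
  Term 0 contributes -3 + 0 · 6 = -3
  Term 1 contributes 0 + 1 · 6 = 6
  Term 2 contributes 9 + 2 · 6 = 21
  Term 3 contributes 2 + 3 · 6 = 20
  Term 4 contributes -4 + 4 · 6 = 20
p(6) = ⊕ of these = min[-3, 6, 21, 20, 20] = -3.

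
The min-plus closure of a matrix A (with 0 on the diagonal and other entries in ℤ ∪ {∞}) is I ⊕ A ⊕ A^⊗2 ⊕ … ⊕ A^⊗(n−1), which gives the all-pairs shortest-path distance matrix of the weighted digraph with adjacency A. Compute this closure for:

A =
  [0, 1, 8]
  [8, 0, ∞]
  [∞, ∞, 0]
Closure =
  [0, 1, 8]
  [8, 0, 16]
  [∞, ∞, 0]

This is the Floyd-Warshall all-pairs shortest-path computation. For each intermediate vertex k = 0, 1, …, 2, update dist[i][j] ← min(dist[i][j], dist[i][k] + dist[k][j]). The final matrix gives, for each (i, j), the minimum total weight of any directed path from i to j (possibly empty when i = j).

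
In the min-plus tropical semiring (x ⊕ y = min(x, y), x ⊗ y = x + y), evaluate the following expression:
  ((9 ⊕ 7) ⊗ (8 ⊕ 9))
((9 ⊕ 7) ⊗ (8 ⊕ 9)) = 15

Expand innermost to outermost. Recall ⊕ takes the minimum of its arguments and ⊗ takes their sum. Working out the expression ((9 ⊕ 7) ⊗ (8 ⊕ 9)) gives 15.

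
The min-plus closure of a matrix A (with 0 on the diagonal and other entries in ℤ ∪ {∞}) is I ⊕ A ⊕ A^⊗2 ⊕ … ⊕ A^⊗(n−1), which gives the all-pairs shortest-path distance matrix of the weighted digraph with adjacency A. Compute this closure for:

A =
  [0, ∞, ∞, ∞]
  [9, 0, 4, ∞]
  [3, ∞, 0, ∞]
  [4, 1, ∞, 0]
Closure =
  [0, ∞, ∞, ∞]
  [7, 0, 4, ∞]
  [3, ∞, 0, ∞]
  [4, 1, 5, 0]

This is the Floyd-Warshall all-pairs shortest-path computation. For each intermediate vertex k = 0, 1, …, 3, update dist[i][j] ← min(dist[i][j], dist[i][k] + dist[k][j]). The final matrix gives, for each (i, j), the minimum total weight of any directed path from i to j (possibly empty when i = j).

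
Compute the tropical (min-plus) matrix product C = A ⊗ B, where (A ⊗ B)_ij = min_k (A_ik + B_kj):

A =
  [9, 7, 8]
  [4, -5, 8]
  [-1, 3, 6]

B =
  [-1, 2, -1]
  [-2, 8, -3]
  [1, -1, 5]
A ⊗ B =
  [5, 7, 4]
  [-7, 3, -8]
  [-2, 1, -2]

Apply the min-plus product entry-by-entry:
  C[0][0] = min over k of (A[0][0] + B[0][0] = 9 + -1 = 8, A[0][1] + B[1][0] = 7 + -2 = 5, A[0][2] + B[2][0] = 8 + 1 = 9) = 5 (attained at k = 1)
  C[0][1] = min over k of (A[0][0] + B[0][1] = 9 + 2 = 11, A[0][1] + B[1][1] = 7 + 8 = 15, A[0][2] + B[2][1] = 8 + -1 = 7) = 7 (attained at k = 2)
  C[0][2] = min over k of (A[0][0] + B[0][2] = 9 + -1 = 8, A[0][1] + B[1][2] = 7 + -3 = 4, A[0][2] + B[2][2] = 8 + 5 = 13) = 4 (attained at k = 1)
  C[1][0] = min over k of (A[1][0] + B[0][0] = 4 + -1 = 3, A[1][1] + B[1][0] = -5 + -2 = -7, A[1][2] + B[2][0] = 8 + 1 = 9) = -7 (attained at k = 1)
  C[1][1] = min over k of (A[1][0] + B[0][1] = 4 + 2 = 6, A[1][1] + B[1][1] = -5 + 8 = 3, A[1][2] + B[2][1] = 8 + -1 = 7) = 3 (attained at k = 1)
  C[1][2] = min over k of (A[1][0] + B[0][2] = 4 + -1 = 3, A[1][1] + B[1][2] = -5 + -3 = -8, A[1][2] + B[2][2] = 8 + 5 = 13) = -8 (attained at k = 1)
  C[2][0] = min over k of (A[2][0] + B[0][0] = -1 + -1 = -2, A[2][1] + B[1][0] = 3 + -2 = 1, A[2][2] + B[2][0] = 6 + 1 = 7) = -2 (attained at k = 0)
  C[2][1] = min over k of (A[2][0] + B[0][1] = -1 + 2 = 1, A[2][1] + B[1][1] = 3 + 8 = 11, A[2][2] + B[2][1] = 6 + -1 = 5) = 1 (attained at k = 0)
  C[2][2] = min over k of (A[2][0] + B[0][2] = -1 + -1 = -2, A[2][1] + B[1][2] = 3 + -3 = 0, A[2][2] + B[2][2] = 6 + 5 = 11) = -2 (attained at k = 0)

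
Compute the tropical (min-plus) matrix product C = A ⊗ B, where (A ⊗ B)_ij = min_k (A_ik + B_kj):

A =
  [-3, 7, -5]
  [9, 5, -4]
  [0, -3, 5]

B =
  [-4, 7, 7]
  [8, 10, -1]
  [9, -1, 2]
A ⊗ B =
  [-7, -6, -3]
  [5, -5, -2]
  [-4, 4, -4]

Apply the min-plus product entry-by-entry:
  C[0][0] = min over k of (A[0][0] + B[0][0] = -3 + -4 = -7, A[0][1] + B[1][0] = 7 + 8 = 15, A[0][2] + B[2][0] = -5 + 9 = 4) = -7 (attained at k = 0)
  C[0][1] = min over k of (A[0][0] + B[0][1] = -3 + 7 = 4, A[0][1] + B[1][1] = 7 + 10 = 17, A[0][2] + B[2][1] = -5 + -1 = -6) = -6 (attained at k = 2)
  C[0][2] = min over k of (A[0][0] + B[0][2] = -3 + 7 = 4, A[0][1] + B[1][2] = 7 + -1 = 6, A[0][2] + B[2][2] = -5 + 2 = -3) = -3 (attained at k = 2)
  C[1][0] = min over k of (A[1][0] + B[0][0] = 9 + -4 = 5, A[1][1] + B[1][0] = 5 + 8 = 13, A[1][2] + B[2][0] = -4 + 9 = 5) = 5 (attained at k = 0)
  C[1][1] = min over k of (A[1][0] + B[0][1] = 9 + 7 = 16, A[1][1] + B[1][1] = 5 + 10 = 15, A[1][2] + B[2][1] = -4 + -1 = -5) = -5 (attained at k = 2)
  C[1][2] = min over k of (A[1][0] + B[0][2] = 9 + 7 = 16, A[1][1] + B[1][2] = 5 + -1 = 4, A[1][2] + B[2][2] = -4 + 2 = -2) = -2 (attained at k = 2)
  C[2][0] = min over k of (A[2][0] + B[0][0] = 0 + -4 = -4, A[2][1] + B[1][0] = -3 + 8 = 5, A[2][2] + B[2][0] = 5 + 9 = 14) = -4 (attained at k = 0)
  C[2][1] = min over k of (A[2][0] + B[0][1] = 0 + 7 = 7, A[2][1] + B[1][1] = -3 + 10 = 7, A[2][2] + B[2][1] = 5 + -1 = 4) = 4 (attained at k = 2)
  C[2][2] = min over k of (A[2][0] + B[0][2] = 0 + 7 = 7, A[2][1] + B[1][2] = -3 + -1 = -4, A[2][2] + B[2][2] = 5 + 2 = 7) = -4 (attained at k = 1)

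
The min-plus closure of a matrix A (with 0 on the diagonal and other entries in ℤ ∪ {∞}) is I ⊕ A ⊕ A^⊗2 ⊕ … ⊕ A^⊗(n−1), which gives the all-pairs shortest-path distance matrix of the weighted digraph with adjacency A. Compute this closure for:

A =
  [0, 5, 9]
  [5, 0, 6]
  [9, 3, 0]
Closure =
  [0, 5, 9]
  [5, 0, 6]
  [8, 3, 0]

This is the Floyd-Warshall all-pairs shortest-path computation. For each intermediate vertex k = 0, 1, …, 2, update dist[i][j] ← min(dist[i][j], dist[i][k] + dist[k][j]). The final matrix gives, for each (i, j), the minimum total weight of any directed path from i to j (possibly empty when i = j).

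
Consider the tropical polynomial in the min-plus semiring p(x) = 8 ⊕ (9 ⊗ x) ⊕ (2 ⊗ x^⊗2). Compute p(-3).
p(-3) = -4

A tropical monomial a ⊗ x^⊗i evaluates to a + i · x. Evaluating each term at x = -3:
  Term 0 contributes 8 + 0 · -3 = 8
  Term 1 contributes 9 + 1 · -3 = 6
  Term 2 contributes 2 + 2 · -3 = -4
p(-3) = ⊕ of these = min[8, 6, -4] = -4.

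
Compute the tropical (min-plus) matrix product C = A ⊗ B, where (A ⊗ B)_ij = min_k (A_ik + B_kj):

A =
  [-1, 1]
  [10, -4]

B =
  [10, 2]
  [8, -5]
A ⊗ B =
  [9, -4]
  [4, -9]

Apply the min-plus product entry-by-entry:
  C[0][0] = min over k of (A[0][0] + B[0][0] = -1 + 10 = 9, A[0][1] + B[1][0] = 1 + 8 = 9) = 9 (attained at k = 0)
  C[0][1] = min over k of (A[0][0] + B[0][1] = -1 + 2 = 1, A[0][1] + B[1][1] = 1 + -5 = -4) = -4 (attained at k = 1)
  C[1][0] = min over k of (A[1][0] + B[0][0] = 10 + 10 = 20, A[1][1] + B[1][0] = -4 + 8 = 4) = 4 (attained at k = 1)
  C[1][1] = min over k of (A[1][0] + B[0][1] = 10 + 2 = 12, A[1][1] + B[1][1] = -4 + -5 = -9) = -9 (attained at k = 1)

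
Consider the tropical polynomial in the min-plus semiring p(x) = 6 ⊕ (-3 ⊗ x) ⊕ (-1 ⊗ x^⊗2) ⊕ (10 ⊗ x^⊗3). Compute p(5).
p(5) = 2

A tropical monomial a ⊗ x^⊗i evaluates to a + i · x. Evaluating each term at x = 5:
  Term 0 contributes 6 + 0 · 5 = 6
  Term 1 contributes -3 + 1 · 5 = 2
  Term 2 contributes -1 + 2 · 5 = 9
  Term 3 contributes 10 + 3 · 5 = 25
p(5) = ⊕ of these = min[6, 2, 9, 25] = 2.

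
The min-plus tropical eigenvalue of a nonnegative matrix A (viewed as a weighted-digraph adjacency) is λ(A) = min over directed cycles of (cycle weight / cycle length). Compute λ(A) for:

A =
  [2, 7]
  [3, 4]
λ(A) = 2

Enumerate directed cycles and compute their means (weight / length). Sample:
  cycle 0 → 0: weight = 2, length = 1, mean = 2/1 ≈ 2.000
  cycle 1 → 1: weight = 4, length = 1, mean = 4/1 ≈ 4.000
  cycle 0 → 1 → 0: weight = 10, length = 2, mean = 10/2 ≈ 5.000
  cycle 1 → 0 → 1: weight = 10, length = 2, mean = 10/2 ≈ 5.000
Minimum mean = 2.000, attained e.g. along the cycle 0 → 0 with weight 2 and length 1. So λ(A) = 2/1 = 2.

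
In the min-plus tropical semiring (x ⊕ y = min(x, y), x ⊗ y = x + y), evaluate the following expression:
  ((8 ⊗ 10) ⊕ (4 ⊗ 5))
((8 ⊗ 10) ⊕ (4 ⊗ 5)) = 9

Expand innermost to outermost. Recall ⊕ takes the minimum of its arguments and ⊗ takes their sum. Working out the expression ((8 ⊗ 10) ⊕ (4 ⊗ 5)) gives 9.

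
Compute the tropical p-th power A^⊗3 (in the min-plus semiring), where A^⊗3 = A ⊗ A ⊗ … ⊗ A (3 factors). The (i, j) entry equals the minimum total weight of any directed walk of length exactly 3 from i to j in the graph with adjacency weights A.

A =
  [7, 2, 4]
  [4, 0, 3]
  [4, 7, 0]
A^⊗3 =
  [6, 2, 4]
  [4, 0, 3]
  [4, 6, 0]

Each entry (A^⊗3)_ij equals the minimum over all length-3 walks i = v_0 → v_1 → … → v_3 = j of Σ_t A[v_t][v_{t+1}]. For example, for (i, j) = (0, 2) we minimise over 9 possible intermediate vertex sequences; the minimum is 4, attained along the walk 0 → 2 → 2 → 2.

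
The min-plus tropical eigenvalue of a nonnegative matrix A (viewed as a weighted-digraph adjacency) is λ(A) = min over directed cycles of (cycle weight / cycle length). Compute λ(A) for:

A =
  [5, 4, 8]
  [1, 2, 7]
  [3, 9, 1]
λ(A) = 1

Enumerate directed cycles and compute their means (weight / length). Sample:
  cycle 0 → 0: weight = 5, length = 1, mean = 5/1 ≈ 5.000
  cycle 1 → 1: weight = 2, length = 1, mean = 2/1 ≈ 2.000
  cycle 2 → 2: weight = 1, length = 1, mean = 1/1 ≈ 1.000
  cycle 0 → 1 → 0: weight = 5, length = 2, mean = 5/2 ≈ 2.500
  cycle 0 → 2 → 0: weight = 11, length = 2, mean = 11/2 ≈ 5.500
  cycle 1 → 0 → 1: weight = 5, length = 2, mean = 5/2 ≈ 2.500
Minimum mean = 1.000, attained e.g. along the cycle 2 → 2 with weight 1 and length 1. So λ(A) = 1/1 = 1.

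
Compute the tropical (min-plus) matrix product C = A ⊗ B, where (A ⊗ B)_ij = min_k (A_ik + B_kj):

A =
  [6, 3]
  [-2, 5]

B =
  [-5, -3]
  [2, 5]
A ⊗ B =
  [1, 3]
  [-7, -5]

Apply the min-plus product entry-by-entry:
  C[0][0] = min over k of (A[0][0] + B[0][0] = 6 + -5 = 1, A[0][1] + B[1][0] = 3 + 2 = 5) = 1 (attained at k = 0)
  C[0][1] = min over k of (A[0][0] + B[0][1] = 6 + -3 = 3, A[0][1] + B[1][1] = 3 + 5 = 8) = 3 (attained at k = 0)
  C[1][0] = min over k of (A[1][0] + B[0][0] = -2 + -5 = -7, A[1][1] + B[1][0] = 5 + 2 = 7) = -7 (attained at k = 0)
  C[1][1] = min over k of (A[1][0] + B[0][1] = -2 + -3 = -5, A[1][1] + B[1][1] = 5 + 5 = 10) = -5 (attained at k = 0)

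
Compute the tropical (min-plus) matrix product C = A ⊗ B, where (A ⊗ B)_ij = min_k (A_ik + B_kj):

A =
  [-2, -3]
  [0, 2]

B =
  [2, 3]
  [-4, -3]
A ⊗ B =
  [-7, -6]
  [-2, -1]

Apply the min-plus product entry-by-entry:
  C[0][0] = min over k of (A[0][0] + B[0][0] = -2 + 2 = 0, A[0][1] + B[1][0] = -3 + -4 = -7) = -7 (attained at k = 1)
  C[0][1] = min over k of (A[0][0] + B[0][1] = -2 + 3 = 1, A[0][1] + B[1][1] = -3 + -3 = -6) = -6 (attained at k = 1)
  C[1][0] = min over k of (A[1][0] + B[0][0] = 0 + 2 = 2, A[1][1] + B[1][0] = 2 + -4 = -2) = -2 (attained at k = 1)
  C[1][1] = min over k of (A[1][0] + B[0][1] = 0 + 3 = 3, A[1][1] + B[1][1] = 2 + -3 = -1) = -1 (attained at k = 1)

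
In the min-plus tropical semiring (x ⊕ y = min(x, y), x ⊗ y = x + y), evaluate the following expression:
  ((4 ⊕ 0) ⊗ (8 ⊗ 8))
((4 ⊕ 0) ⊗ (8 ⊗ 8)) = 16

Expand innermost to outermost. Recall ⊕ takes the minimum of its arguments and ⊗ takes their sum. Working out the expression ((4 ⊕ 0) ⊗ (8 ⊗ 8)) gives 16.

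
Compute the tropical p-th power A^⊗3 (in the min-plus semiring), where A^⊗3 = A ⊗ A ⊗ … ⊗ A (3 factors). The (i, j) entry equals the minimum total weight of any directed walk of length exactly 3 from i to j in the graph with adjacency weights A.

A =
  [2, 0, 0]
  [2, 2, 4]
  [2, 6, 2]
A^⊗3 =
  [4, 2, 2]
  [4, 4, 4]
  [4, 4, 4]

Each entry (A^⊗3)_ij equals the minimum over all length-3 walks i = v_0 → v_1 → … → v_3 = j of Σ_t A[v_t][v_{t+1}]. For example, for (i, j) = (0, 2) we minimise over 9 possible intermediate vertex sequences; the minimum is 2, attained along the walk 0 → 1 → 0 → 2.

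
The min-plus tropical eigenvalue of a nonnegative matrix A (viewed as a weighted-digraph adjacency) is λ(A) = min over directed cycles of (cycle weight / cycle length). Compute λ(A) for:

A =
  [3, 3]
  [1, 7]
λ(A) = 2

Enumerate directed cycles and compute their means (weight / length). Sample:
  cycle 0 → 0: weight = 3, length = 1, mean = 3/1 ≈ 3.000
  cycle 1 → 1: weight = 7, length = 1, mean = 7/1 ≈ 7.000
  cycle 0 → 1 → 0: weight = 4, length = 2, mean = 4/2 ≈ 2.000
  cycle 1 → 0 → 1: weight = 4, length = 2, mean = 4/2 ≈ 2.000
Minimum mean = 2.000, attained e.g. along the cycle 0 → 1 → 0 with weight 4 and length 2. So λ(A) = 4/2 = 2.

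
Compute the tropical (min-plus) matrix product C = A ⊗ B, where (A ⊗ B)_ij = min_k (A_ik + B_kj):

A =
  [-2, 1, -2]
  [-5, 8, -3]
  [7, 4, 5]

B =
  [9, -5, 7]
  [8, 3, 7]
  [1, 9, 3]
A ⊗ B =
  [-1, -7, 1]
  [-2, -10, 0]
  [6, 2, 8]

Apply the min-plus product entry-by-entry:
  C[0][0] = min over k of (A[0][0] + B[0][0] = -2 + 9 = 7, A[0][1] + B[1][0] = 1 + 8 = 9, A[0][2] + B[2][0] = -2 + 1 = -1) = -1 (attained at k = 2)
  C[0][1] = min over k of (A[0][0] + B[0][1] = -2 + -5 = -7, A[0][1] + B[1][1] = 1 + 3 = 4, A[0][2] + B[2][1] = -2 + 9 = 7) = -7 (attained at k = 0)
  C[0][2] = min over k of (A[0][0] + B[0][2] = -2 + 7 = 5, A[0][1] + B[1][2] = 1 + 7 = 8, A[0][2] + B[2][2] = -2 + 3 = 1) = 1 (attained at k = 2)
  C[1][0] = min over k of (A[1][0] + B[0][0] = -5 + 9 = 4, A[1][1] + B[1][0] = 8 + 8 = 16, A[1][2] + B[2][0] = -3 + 1 = -2) = -2 (attained at k = 2)
  C[1][1] = min over k of (A[1][0] + B[0][1] = -5 + -5 = -10, A[1][1] + B[1][1] = 8 + 3 = 11, A[1][2] + B[2][1] = -3 + 9 = 6) = -10 (attained at k = 0)
  C[1][2] = min over k of (A[1][0] + B[0][2] = -5 + 7 = 2, A[1][1] + B[1][2] = 8 + 7 = 15, A[1][2] + B[2][2] = -3 + 3 = 0) = 0 (attained at k = 2)
  C[2][0] = min over k of (A[2][0] + B[0][0] = 7 + 9 = 16, A[2][1] + B[1][0] = 4 + 8 = 12, A[2][2] + B[2][0] = 5 + 1 = 6) = 6 (attained at k = 2)
  C[2][1] = min over k of (A[2][0] + B[0][1] = 7 + -5 = 2, A[2][1] + B[1][1] = 4 + 3 = 7, A[2][2] + B[2][1] = 5 + 9 = 14) = 2 (attained at k = 0)
  C[2][2] = min over k of (A[2][0] + B[0][2] = 7 + 7 = 14, A[2][1] + B[1][2] = 4 + 7 = 11, A[2][2] + B[2][2] = 5 + 3 = 8) = 8 (attained at k = 2)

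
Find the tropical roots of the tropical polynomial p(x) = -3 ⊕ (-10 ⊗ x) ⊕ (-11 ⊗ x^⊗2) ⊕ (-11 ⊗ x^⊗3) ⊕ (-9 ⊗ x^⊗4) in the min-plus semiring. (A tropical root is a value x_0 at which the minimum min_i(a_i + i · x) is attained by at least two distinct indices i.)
Roots: {-2, 0, 1, 7}

Each tropical root is a break point of the lower envelope of the lines y = a_i + i · x (there are 5 lines, with slopes 0, 1, ..., 4). Only the lines that attain the minimum somewhere contribute to roots; other lines are dominated. Here the surviving (envelope) indices are i = 4, i = 3, i = 2, i = 1, i = 0.
Intersections between consecutive envelope lines give the roots: for adjacent envelope indices i < j the intersection is x = (a_i − a_j) / (j − i). Reading off the sorted break points: {-2, 0, 1, 7}.
Verification: at each break x_0, at least two indices attain the minimum of min_i(a_i + i · x_0).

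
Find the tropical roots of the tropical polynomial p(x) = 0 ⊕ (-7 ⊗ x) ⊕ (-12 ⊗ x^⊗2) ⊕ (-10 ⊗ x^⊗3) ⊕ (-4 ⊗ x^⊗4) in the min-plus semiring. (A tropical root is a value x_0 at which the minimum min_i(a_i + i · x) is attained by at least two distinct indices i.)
Roots: {-6, -2, 5, 7}

Each tropical root is a break point of the lower envelope of the lines y = a_i + i · x (there are 5 lines, with slopes 0, 1, ..., 4). Only the lines that attain the minimum somewhere contribute to roots; other lines are dominated. Here the surviving (envelope) indices are i = 4, i = 3, i = 2, i = 1, i = 0.
Intersections between consecutive envelope lines give the roots: for adjacent envelope indices i < j the intersection is x = (a_i − a_j) / (j − i). Reading off the sorted break points: {-6, -2, 5, 7}.
Verification: at each break x_0, at least two indices attain the minimum of min_i(a_i + i · x_0).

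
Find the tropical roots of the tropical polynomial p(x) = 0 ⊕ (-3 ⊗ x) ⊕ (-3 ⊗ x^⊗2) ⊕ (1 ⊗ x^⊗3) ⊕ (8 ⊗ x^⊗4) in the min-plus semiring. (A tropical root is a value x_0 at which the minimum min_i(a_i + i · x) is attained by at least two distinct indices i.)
Roots: {-7, -4, 0, 3}

Each tropical root is a break point of the lower envelope of the lines y = a_i + i · x (there are 5 lines, with slopes 0, 1, ..., 4). Only the lines that attain the minimum somewhere contribute to roots; other lines are dominated. Here the surviving (envelope) indices are i = 4, i = 3, i = 2, i = 1, i = 0.
Intersections between consecutive envelope lines give the roots: for adjacent envelope indices i < j the intersection is x = (a_i − a_j) / (j − i). Reading off the sorted break points: {-7, -4, 0, 3}.
Verification: at each break x_0, at least two indices attain the minimum of min_i(a_i + i · x_0).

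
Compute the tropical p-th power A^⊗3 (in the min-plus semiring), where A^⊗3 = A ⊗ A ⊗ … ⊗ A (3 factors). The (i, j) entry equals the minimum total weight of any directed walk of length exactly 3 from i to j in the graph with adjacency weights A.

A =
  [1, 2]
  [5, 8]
A^⊗3 =
  [3, 4]
  [7, 8]

Each entry (A^⊗3)_ij equals the minimum over all length-3 walks i = v_0 → v_1 → … → v_3 = j of Σ_t A[v_t][v_{t+1}]. For example, for (i, j) = (0, 1) we minimise over 4 possible intermediate vertex sequences; the minimum is 4, attained along the walk 0 → 0 → 0 → 1.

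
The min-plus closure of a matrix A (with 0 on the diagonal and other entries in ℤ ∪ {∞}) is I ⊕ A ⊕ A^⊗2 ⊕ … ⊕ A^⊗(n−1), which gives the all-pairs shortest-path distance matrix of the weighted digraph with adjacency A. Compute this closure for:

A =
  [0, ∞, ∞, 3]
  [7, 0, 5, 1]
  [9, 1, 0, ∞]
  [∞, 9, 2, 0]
Closure =
  [0, 6, 5, 3]
  [7, 0, 3, 1]
  [8, 1, 0, 2]
  [10, 3, 2, 0]

This is the Floyd-Warshall all-pairs shortest-path computation. For each intermediate vertex k = 0, 1, …, 3, update dist[i][j] ← min(dist[i][j], dist[i][k] + dist[k][j]). The final matrix gives, for each (i, j), the minimum total weight of any directed path from i to j (possibly empty when i = j).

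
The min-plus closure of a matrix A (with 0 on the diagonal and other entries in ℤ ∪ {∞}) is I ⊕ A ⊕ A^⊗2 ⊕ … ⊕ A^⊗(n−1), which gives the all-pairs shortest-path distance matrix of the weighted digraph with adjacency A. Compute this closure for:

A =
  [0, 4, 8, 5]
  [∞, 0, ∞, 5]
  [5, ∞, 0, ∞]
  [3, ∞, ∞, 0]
Closure =
  [0, 4, 8, 5]
  [8, 0, 16, 5]
  [5, 9, 0, 10]
  [3, 7, 11, 0]

This is the Floyd-Warshall all-pairs shortest-path computation. For each intermediate vertex k = 0, 1, …, 3, update dist[i][j] ← min(dist[i][j], dist[i][k] + dist[k][j]). The final matrix gives, for each (i, j), the minimum total weight of any directed path from i to j (possibly empty when i = j).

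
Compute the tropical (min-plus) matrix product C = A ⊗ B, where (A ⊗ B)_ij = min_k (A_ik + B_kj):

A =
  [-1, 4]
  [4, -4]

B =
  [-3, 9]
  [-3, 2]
A ⊗ B =
  [-4, 6]
  [-7, -2]

Apply the min-plus product entry-by-entry:
  C[0][0] = min over k of (A[0][0] + B[0][0] = -1 + -3 = -4, A[0][1] + B[1][0] = 4 + -3 = 1) = -4 (attained at k = 0)
  C[0][1] = min over k of (A[0][0] + B[0][1] = -1 + 9 = 8, A[0][1] + B[1][1] = 4 + 2 = 6) = 6 (attained at k = 1)
  C[1][0] = min over k of (A[1][0] + B[0][0] = 4 + -3 = 1, A[1][1] + B[1][0] = -4 + -3 = -7) = -7 (attained at k = 1)
  C[1][1] = min over k of (A[1][0] + B[0][1] = 4 + 9 = 13, A[1][1] + B[1][1] = -4 + 2 = -2) = -2 (attained at k = 1)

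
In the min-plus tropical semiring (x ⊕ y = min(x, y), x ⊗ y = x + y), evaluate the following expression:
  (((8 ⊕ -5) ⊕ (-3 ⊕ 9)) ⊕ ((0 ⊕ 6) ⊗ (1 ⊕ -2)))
(((8 ⊕ -5) ⊕ (-3 ⊕ 9)) ⊕ ((0 ⊕ 6) ⊗ (1 ⊕ -2))) = -5

Expand innermost to outermost. Recall ⊕ takes the minimum of its arguments and ⊗ takes their sum. Working out the expression (((8 ⊕ -5) ⊕ (-3 ⊕ 9)) ⊕ ((0 ⊕ 6) ⊗ (1 ⊕ -2))) gives -5.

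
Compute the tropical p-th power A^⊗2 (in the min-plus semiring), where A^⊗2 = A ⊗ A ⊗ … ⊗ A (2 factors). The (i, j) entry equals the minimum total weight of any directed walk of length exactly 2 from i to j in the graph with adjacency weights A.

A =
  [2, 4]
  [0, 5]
A^⊗2 =
  [4, 6]
  [2, 4]

Each entry (A^⊗2)_ij equals the minimum over all length-2 walks i = v_0 → v_1 → … → v_2 = j of Σ_t A[v_t][v_{t+1}]. For example, for (i, j) = (0, 1) we minimise over 2 possible intermediate vertex sequences; the minimum is 6, attained along the walk 0 → 0 → 1.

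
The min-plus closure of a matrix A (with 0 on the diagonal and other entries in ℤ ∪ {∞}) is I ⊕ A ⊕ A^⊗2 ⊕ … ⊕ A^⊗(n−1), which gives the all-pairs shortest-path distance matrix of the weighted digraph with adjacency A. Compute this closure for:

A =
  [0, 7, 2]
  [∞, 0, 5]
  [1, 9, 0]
Closure =
  [0, 7, 2]
  [6, 0, 5]
  [1, 8, 0]

This is the Floyd-Warshall all-pairs shortest-path computation. For each intermediate vertex k = 0, 1, …, 2, update dist[i][j] ← min(dist[i][j], dist[i][k] + dist[k][j]). The final matrix gives, for each (i, j), the minimum total weight of any directed path from i to j (possibly empty when i = j).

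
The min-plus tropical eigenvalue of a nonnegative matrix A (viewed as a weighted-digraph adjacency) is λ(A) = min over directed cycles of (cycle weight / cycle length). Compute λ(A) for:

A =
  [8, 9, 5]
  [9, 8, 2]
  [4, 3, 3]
λ(A) = 5/2

Enumerate directed cycles and compute their means (weight / length). Sample:
  cycle 0 → 0: weight = 8, length = 1, mean = 8/1 ≈ 8.000
  cycle 1 → 1: weight = 8, length = 1, mean = 8/1 ≈ 8.000
  cycle 2 → 2: weight = 3, length = 1, mean = 3/1 ≈ 3.000
  cycle 0 → 1 → 0: weight = 18, length = 2, mean = 18/2 ≈ 9.000
  cycle 0 → 2 → 0: weight = 9, length = 2, mean = 9/2 ≈ 4.500
  cycle 1 → 0 → 1: weight = 18, length = 2, mean = 18/2 ≈ 9.000
Minimum mean = 2.500, attained e.g. along the cycle 1 → 2 → 1 with weight 5 and length 2. So λ(A) = 5/2 = 5/2.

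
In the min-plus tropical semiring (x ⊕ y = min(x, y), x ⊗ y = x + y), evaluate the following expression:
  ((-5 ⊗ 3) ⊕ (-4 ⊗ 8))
((-5 ⊗ 3) ⊕ (-4 ⊗ 8)) = -2

Expand innermost to outermost. Recall ⊕ takes the minimum of its arguments and ⊗ takes their sum. Working out the expression ((-5 ⊗ 3) ⊕ (-4 ⊗ 8)) gives -2.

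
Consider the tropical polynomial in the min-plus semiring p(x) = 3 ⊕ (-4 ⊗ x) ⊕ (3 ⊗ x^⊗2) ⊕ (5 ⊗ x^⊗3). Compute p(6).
p(6) = 2

A tropical monomial a ⊗ x^⊗i evaluates to a + i · x. Evaluating each term at x = 6:
  Term 0 contributes 3 + 0 · 6 = 3
  Term 1 contributes -4 + 1 · 6 = 2
  Term 2 contributes 3 + 2 · 6 = 15
  Term 3 contributes 5 + 3 · 6 = 23
p(6) = ⊕ of these = min[3, 2, 15, 23] = 2.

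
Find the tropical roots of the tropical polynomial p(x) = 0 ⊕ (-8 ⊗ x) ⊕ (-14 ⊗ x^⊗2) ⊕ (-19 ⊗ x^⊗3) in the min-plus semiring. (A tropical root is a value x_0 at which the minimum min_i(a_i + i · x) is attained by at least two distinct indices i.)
Roots: {5, 6, 8}

Each tropical root is a break point of the lower envelope of the lines y = a_i + i · x (there are 4 lines, with slopes 0, 1, ..., 3). Only the lines that attain the minimum somewhere contribute to roots; other lines are dominated. Here the surviving (envelope) indices are i = 3, i = 2, i = 1, i = 0.
Intersections between consecutive envelope lines give the roots: for adjacent envelope indices i < j the intersection is x = (a_i − a_j) / (j − i). Reading off the sorted break points: {5, 6, 8}.
Verification: at each break x_0, at least two indices attain the minimum of min_i(a_i + i · x_0).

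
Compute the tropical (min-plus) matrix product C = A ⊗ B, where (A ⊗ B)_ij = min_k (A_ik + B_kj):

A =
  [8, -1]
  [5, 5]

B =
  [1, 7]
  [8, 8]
A ⊗ B =
  [7, 7]
  [6, 12]

Apply the min-plus product entry-by-entry:
  C[0][0] = min over k of (A[0][0] + B[0][0] = 8 + 1 = 9, A[0][1] + B[1][0] = -1 + 8 = 7) = 7 (attained at k = 1)
  C[0][1] = min over k of (A[0][0] + B[0][1] = 8 + 7 = 15, A[0][1] + B[1][1] = -1 + 8 = 7) = 7 (attained at k = 1)
  C[1][0] = min over k of (A[1][0] + B[0][0] = 5 + 1 = 6, A[1][1] + B[1][0] = 5 + 8 = 13) = 6 (attained at k = 0)
  C[1][1] = min over k of (A[1][0] + B[0][1] = 5 + 7 = 12, A[1][1] + B[1][1] = 5 + 8 = 13) = 12 (attained at k = 0)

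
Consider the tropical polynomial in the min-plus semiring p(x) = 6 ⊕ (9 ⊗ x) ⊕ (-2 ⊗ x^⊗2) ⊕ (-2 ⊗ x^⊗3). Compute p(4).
p(4) = 6

A tropical monomial a ⊗ x^⊗i evaluates to a + i · x. Evaluating each term at x = 4:
  Term 0 contributes 6 + 0 · 4 = 6
  Term 1 contributes 9 + 1 · 4 = 13
  Term 2 contributes -2 + 2 · 4 = 6
  Term 3 contributes -2 + 3 · 4 = 10
p(4) = ⊕ of these = min[6, 13, 6, 10] = 6.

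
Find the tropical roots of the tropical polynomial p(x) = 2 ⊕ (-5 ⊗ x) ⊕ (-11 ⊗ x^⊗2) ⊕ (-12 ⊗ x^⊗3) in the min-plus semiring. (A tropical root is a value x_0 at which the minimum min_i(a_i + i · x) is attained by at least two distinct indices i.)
Roots: {1, 6, 7}

Each tropical root is a break point of the lower envelope of the lines y = a_i + i · x (there are 4 lines, with slopes 0, 1, ..., 3). Only the lines that attain the minimum somewhere contribute to roots; other lines are dominated. Here the surviving (envelope) indices are i = 3, i = 2, i = 1, i = 0.
Intersections between consecutive envelope lines give the roots: for adjacent envelope indices i < j the intersection is x = (a_i − a_j) / (j − i). Reading off the sorted break points: {1, 6, 7}.
Verification: at each break x_0, at least two indices attain the minimum of min_i(a_i + i · x_0).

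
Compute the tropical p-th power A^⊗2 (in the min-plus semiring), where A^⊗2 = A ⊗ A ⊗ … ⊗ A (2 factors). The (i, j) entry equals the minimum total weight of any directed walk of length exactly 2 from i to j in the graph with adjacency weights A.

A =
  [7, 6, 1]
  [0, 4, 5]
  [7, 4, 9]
A^⊗2 =
  [6, 5, 8]
  [4, 6, 1]
  [4, 8, 8]

Each entry (A^⊗2)_ij equals the minimum over all length-2 walks i = v_0 → v_1 → … → v_2 = j of Σ_t A[v_t][v_{t+1}]. For example, for (i, j) = (0, 2) we minimise over 3 possible intermediate vertex sequences; the minimum is 8, attained along the walk 0 → 0 → 2.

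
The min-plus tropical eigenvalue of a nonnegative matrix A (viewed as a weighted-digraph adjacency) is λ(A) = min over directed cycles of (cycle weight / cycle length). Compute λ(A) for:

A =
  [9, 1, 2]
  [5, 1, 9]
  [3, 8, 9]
λ(A) = 1

Enumerate directed cycles and compute their means (weight / length). Sample:
  cycle 0 → 0: weight = 9, length = 1, mean = 9/1 ≈ 9.000
  cycle 1 → 1: weight = 1, length = 1, mean = 1/1 ≈ 1.000
  cycle 2 → 2: weight = 9, length = 1, mean = 9/1 ≈ 9.000
  cycle 0 → 1 → 0: weight = 6, length = 2, mean = 6/2 ≈ 3.000
  cycle 0 → 2 → 0: weight = 5, length = 2, mean = 5/2 ≈ 2.500
  cycle 1 → 0 → 1: weight = 6, length = 2, mean = 6/2 ≈ 3.000
Minimum mean = 1.000, attained e.g. along the cycle 1 → 1 with weight 1 and length 1. So λ(A) = 1/1 = 1.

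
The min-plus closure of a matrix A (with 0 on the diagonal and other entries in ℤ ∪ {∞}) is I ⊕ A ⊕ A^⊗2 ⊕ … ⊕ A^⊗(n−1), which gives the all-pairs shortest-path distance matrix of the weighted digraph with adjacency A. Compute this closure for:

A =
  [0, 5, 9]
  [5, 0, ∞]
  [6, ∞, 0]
Closure =
  [0, 5, 9]
  [5, 0, 14]
  [6, 11, 0]

This is the Floyd-Warshall all-pairs shortest-path computation. For each intermediate vertex k = 0, 1, …, 2, update dist[i][j] ← min(dist[i][j], dist[i][k] + dist[k][j]). The final matrix gives, for each (i, j), the minimum total weight of any directed path from i to j (possibly empty when i = j).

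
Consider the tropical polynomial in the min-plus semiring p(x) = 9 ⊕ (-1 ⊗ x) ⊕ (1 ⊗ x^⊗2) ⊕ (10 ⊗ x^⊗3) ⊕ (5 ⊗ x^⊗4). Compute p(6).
p(6) = 5

A tropical monomial a ⊗ x^⊗i evaluates to a + i · x. Evaluating each term at x = 6:
  Term 0 contributes 9 + 0 · 6 = 9
  Term 1 contributes -1 + 1 · 6 = 5
  Term 2 contributes 1 + 2 · 6 = 13
  Term 3 contributes 10 + 3 · 6 = 28
  Term 4 contributes 5 + 4 · 6 = 29
p(6) = ⊕ of these = min[9, 5, 13, 28, 29] = 5.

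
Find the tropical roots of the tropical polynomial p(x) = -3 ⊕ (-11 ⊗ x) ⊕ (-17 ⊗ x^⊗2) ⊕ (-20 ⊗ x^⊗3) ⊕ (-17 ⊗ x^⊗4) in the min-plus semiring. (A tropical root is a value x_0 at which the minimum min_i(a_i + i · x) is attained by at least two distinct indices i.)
Roots: {-3, 3, 6, 8}

Each tropical root is a break point of the lower envelope of the lines y = a_i + i · x (there are 5 lines, with slopes 0, 1, ..., 4). Only the lines that attain the minimum somewhere contribute to roots; other lines are dominated. Here the surviving (envelope) indices are i = 4, i = 3, i = 2, i = 1, i = 0.
Intersections between consecutive envelope lines give the roots: for adjacent envelope indices i < j the intersection is x = (a_i − a_j) / (j − i). Reading off the sorted break points: {-3, 3, 6, 8}.
Verification: at each break x_0, at least two indices attain the minimum of min_i(a_i + i · x_0).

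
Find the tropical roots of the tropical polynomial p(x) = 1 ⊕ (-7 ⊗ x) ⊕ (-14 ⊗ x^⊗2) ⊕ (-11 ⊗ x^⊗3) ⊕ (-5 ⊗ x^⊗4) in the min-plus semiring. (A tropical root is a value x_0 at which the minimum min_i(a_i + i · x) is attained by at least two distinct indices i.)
Roots: {-6, -3, 7, 8}

Each tropical root is a break point of the lower envelope of the lines y = a_i + i · x (there are 5 lines, with slopes 0, 1, ..., 4). Only the lines that attain the minimum somewhere contribute to roots; other lines are dominated. Here the surviving (envelope) indices are i = 4, i = 3, i = 2, i = 1, i = 0.
Intersections between consecutive envelope lines give the roots: for adjacent envelope indices i < j the intersection is x = (a_i − a_j) / (j − i). Reading off the sorted break points: {-6, -3, 7, 8}.
Verification: at each break x_0, at least two indices attain the minimum of min_i(a_i + i · x_0).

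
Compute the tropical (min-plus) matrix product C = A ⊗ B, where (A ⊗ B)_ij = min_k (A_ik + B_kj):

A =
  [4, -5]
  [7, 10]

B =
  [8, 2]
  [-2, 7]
A ⊗ B =
  [-7, 2]
  [8, 9]

Apply the min-plus product entry-by-entry:
  C[0][0] = min over k of (A[0][0] + B[0][0] = 4 + 8 = 12, A[0][1] + B[1][0] = -5 + -2 = -7) = -7 (attained at k = 1)
  C[0][1] = min over k of (A[0][0] + B[0][1] = 4 + 2 = 6, A[0][1] + B[1][1] = -5 + 7 = 2) = 2 (attained at k = 1)
  C[1][0] = min over k of (A[1][0] + B[0][0] = 7 + 8 = 15, A[1][1] + B[1][0] = 10 + -2 = 8) = 8 (attained at k = 1)
  C[1][1] = min over k of (A[1][0] + B[0][1] = 7 + 2 = 9, A[1][1] + B[1][1] = 10 + 7 = 17) = 9 (attained at k = 0)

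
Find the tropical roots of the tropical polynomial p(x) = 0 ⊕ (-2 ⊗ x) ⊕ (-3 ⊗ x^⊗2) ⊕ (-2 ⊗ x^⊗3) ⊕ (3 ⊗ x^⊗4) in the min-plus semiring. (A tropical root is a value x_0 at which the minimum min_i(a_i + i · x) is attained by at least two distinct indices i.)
Roots: {-5, -1, 1, 2}

Each tropical root is a break point of the lower envelope of the lines y = a_i + i · x (there are 5 lines, with slopes 0, 1, ..., 4). Only the lines that attain the minimum somewhere contribute to roots; other lines are dominated. Here the surviving (envelope) indices are i = 4, i = 3, i = 2, i = 1, i = 0.
Intersections between consecutive envelope lines give the roots: for adjacent envelope indices i < j the intersection is x = (a_i − a_j) / (j − i). Reading off the sorted break points: {-5, -1, 1, 2}.
Verification: at each break x_0, at least two indices attain the minimum of min_i(a_i + i · x_0).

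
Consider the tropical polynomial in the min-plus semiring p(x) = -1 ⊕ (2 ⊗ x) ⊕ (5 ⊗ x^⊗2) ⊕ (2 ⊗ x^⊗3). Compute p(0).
p(0) = -1

A tropical monomial a ⊗ x^⊗i evaluates to a + i · x. Evaluating each term at x = 0:
  Term 0 contributes -1 + 0 · 0 = -1
  Term 1 contributes 2 + 1 · 0 = 2
  Term 2 contributes 5 + 2 · 0 = 5
  Term 3 contributes 2 + 3 · 0 = 2
p(0) = ⊕ of these = min[-1, 2, 5, 2] = -1.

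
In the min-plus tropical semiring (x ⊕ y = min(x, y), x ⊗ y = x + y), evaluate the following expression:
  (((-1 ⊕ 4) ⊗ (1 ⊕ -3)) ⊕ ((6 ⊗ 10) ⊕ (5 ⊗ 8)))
(((-1 ⊕ 4) ⊗ (1 ⊕ -3)) ⊕ ((6 ⊗ 10) ⊕ (5 ⊗ 8))) = -4

Expand innermost to outermost. Recall ⊕ takes the minimum of its arguments and ⊗ takes their sum. Working out the expression (((-1 ⊕ 4) ⊗ (1 ⊕ -3)) ⊕ ((6 ⊗ 10) ⊕ (5 ⊗ 8))) gives -4.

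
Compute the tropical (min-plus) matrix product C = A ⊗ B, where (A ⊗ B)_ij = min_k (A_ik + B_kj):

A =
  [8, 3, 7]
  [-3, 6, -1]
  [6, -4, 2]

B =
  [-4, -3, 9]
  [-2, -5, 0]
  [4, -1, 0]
A ⊗ B =
  [1, -2, 3]
  [-7, -6, -1]
  [-6, -9, -4]

Apply the min-plus product entry-by-entry:
  C[0][0] = min over k of (A[0][0] + B[0][0] = 8 + -4 = 4, A[0][1] + B[1][0] = 3 + -2 = 1, A[0][2] + B[2][0] = 7 + 4 = 11) = 1 (attained at k = 1)
  C[0][1] = min over k of (A[0][0] + B[0][1] = 8 + -3 = 5, A[0][1] + B[1][1] = 3 + -5 = -2, A[0][2] + B[2][1] = 7 + -1 = 6) = -2 (attained at k = 1)
  C[0][2] = min over k of (A[0][0] + B[0][2] = 8 + 9 = 17, A[0][1] + B[1][2] = 3 + 0 = 3, A[0][2] + B[2][2] = 7 + 0 = 7) = 3 (attained at k = 1)
  C[1][0] = min over k of (A[1][0] + B[0][0] = -3 + -4 = -7, A[1][1] + B[1][0] = 6 + -2 = 4, A[1][2] + B[2][0] = -1 + 4 = 3) = -7 (attained at k = 0)
  C[1][1] = min over k of (A[1][0] + B[0][1] = -3 + -3 = -6, A[1][1] + B[1][1] = 6 + -5 = 1, A[1][2] + B[2][1] = -1 + -1 = -2) = -6 (attained at k = 0)
  C[1][2] = min over k of (A[1][0] + B[0][2] = -3 + 9 = 6, A[1][1] + B[1][2] = 6 + 0 = 6, A[1][2] + B[2][2] = -1 + 0 = -1) = -1 (attained at k = 2)
  C[2][0] = min over k of (A[2][0] + B[0][0] = 6 + -4 = 2, A[2][1] + B[1][0] = -4 + -2 = -6, A[2][2] + B[2][0] = 2 + 4 = 6) = -6 (attained at k = 1)
  C[2][1] = min over k of (A[2][0] + B[0][1] = 6 + -3 = 3, A[2][1] + B[1][1] = -4 + -5 = -9, A[2][2] + B[2][1] = 2 + -1 = 1) = -9 (attained at k = 1)
  C[2][2] = min over k of (A[2][0] + B[0][2] = 6 + 9 = 15, A[2][1] + B[1][2] = -4 + 0 = -4, A[2][2] + B[2][2] = 2 + 0 = 2) = -4 (attained at k = 1)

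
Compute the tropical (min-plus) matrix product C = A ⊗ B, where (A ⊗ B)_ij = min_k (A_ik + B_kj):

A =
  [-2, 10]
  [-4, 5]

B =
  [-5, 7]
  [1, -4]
A ⊗ B =
  [-7, 5]
  [-9, 1]

Apply the min-plus product entry-by-entry:
  C[0][0] = min over k of (A[0][0] + B[0][0] = -2 + -5 = -7, A[0][1] + B[1][0] = 10 + 1 = 11) = -7 (attained at k = 0)
  C[0][1] = min over k of (A[0][0] + B[0][1] = -2 + 7 = 5, A[0][1] + B[1][1] = 10 + -4 = 6) = 5 (attained at k = 0)
  C[1][0] = min over k of (A[1][0] + B[0][0] = -4 + -5 = -9, A[1][1] + B[1][0] = 5 + 1 = 6) = -9 (attained at k = 0)
  C[1][1] = min over k of (A[1][0] + B[0][1] = -4 + 7 = 3, A[1][1] + B[1][1] = 5 + -4 = 1) = 1 (attained at k = 1)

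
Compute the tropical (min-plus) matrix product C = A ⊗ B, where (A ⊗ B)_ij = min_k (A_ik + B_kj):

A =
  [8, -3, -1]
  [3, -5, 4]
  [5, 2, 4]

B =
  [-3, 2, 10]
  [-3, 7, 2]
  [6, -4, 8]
A ⊗ B =
  [-6, -5, -1]
  [-8, 0, -3]
  [-1, 0, 4]

Apply the min-plus product entry-by-entry:
  C[0][0] = min over k of (A[0][0] + B[0][0] = 8 + -3 = 5, A[0][1] + B[1][0] = -3 + -3 = -6, A[0][2] + B[2][0] = -1 + 6 = 5) = -6 (attained at k = 1)
  C[0][1] = min over k of (A[0][0] + B[0][1] = 8 + 2 = 10, A[0][1] + B[1][1] = -3 + 7 = 4, A[0][2] + B[2][1] = -1 + -4 = -5) = -5 (attained at k = 2)
  C[0][2] = min over k of (A[0][0] + B[0][2] = 8 + 10 = 18, A[0][1] + B[1][2] = -3 + 2 = -1, A[0][2] + B[2][2] = -1 + 8 = 7) = -1 (attained at k = 1)
  C[1][0] = min over k of (A[1][0] + B[0][0] = 3 + -3 = 0, A[1][1] + B[1][0] = -5 + -3 = -8, A[1][2] + B[2][0] = 4 + 6 = 10) = -8 (attained at k = 1)
  C[1][1] = min over k of (A[1][0] + B[0][1] = 3 + 2 = 5, A[1][1] + B[1][1] = -5 + 7 = 2, A[1][2] + B[2][1] = 4 + -4 = 0) = 0 (attained at k = 2)
  C[1][2] = min over k of (A[1][0] + B[0][2] = 3 + 10 = 13, A[1][1] + B[1][2] = -5 + 2 = -3, A[1][2] + B[2][2] = 4 + 8 = 12) = -3 (attained at k = 1)
  C[2][0] = min over k of (A[2][0] + B[0][0] = 5 + -3 = 2, A[2][1] + B[1][0] = 2 + -3 = -1, A[2][2] + B[2][0] = 4 + 6 = 10) = -1 (attained at k = 1)
  C[2][1] = min over k of (A[2][0] + B[0][1] = 5 + 2 = 7, A[2][1] + B[1][1] = 2 + 7 = 9, A[2][2] + B[2][1] = 4 + -4 = 0) = 0 (attained at k = 2)
  C[2][2] = min over k of (A[2][0] + B[0][2] = 5 + 10 = 15, A[2][1] + B[1][2] = 2 + 2 = 4, A[2][2] + B[2][2] = 4 + 8 = 12) = 4 (attained at k = 1)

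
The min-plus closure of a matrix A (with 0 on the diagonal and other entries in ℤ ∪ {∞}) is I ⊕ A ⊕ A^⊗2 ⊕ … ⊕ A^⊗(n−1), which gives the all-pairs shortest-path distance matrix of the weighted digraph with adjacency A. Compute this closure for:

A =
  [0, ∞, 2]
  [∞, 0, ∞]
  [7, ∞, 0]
Closure =
  [0, ∞, 2]
  [∞, 0, ∞]
  [7, ∞, 0]

This is the Floyd-Warshall all-pairs shortest-path computation. For each intermediate vertex k = 0, 1, …, 2, update dist[i][j] ← min(dist[i][j], dist[i][k] + dist[k][j]). The final matrix gives, for each (i, j), the minimum total weight of any directed path from i to j (possibly empty when i = j).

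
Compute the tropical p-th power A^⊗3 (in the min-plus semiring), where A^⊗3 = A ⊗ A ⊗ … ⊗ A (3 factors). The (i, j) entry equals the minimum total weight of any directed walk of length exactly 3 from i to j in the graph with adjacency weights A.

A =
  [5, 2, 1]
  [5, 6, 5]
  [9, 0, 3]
A^⊗3 =
  [6, 4, 6]
  [10, 6, 9]
  [8, 5, 6]

Each entry (A^⊗3)_ij equals the minimum over all length-3 walks i = v_0 → v_1 → … → v_3 = j of Σ_t A[v_t][v_{t+1}]. For example, for (i, j) = (0, 2) we minimise over 9 possible intermediate vertex sequences; the minimum is 6, attained along the walk 0 → 2 → 1 → 2.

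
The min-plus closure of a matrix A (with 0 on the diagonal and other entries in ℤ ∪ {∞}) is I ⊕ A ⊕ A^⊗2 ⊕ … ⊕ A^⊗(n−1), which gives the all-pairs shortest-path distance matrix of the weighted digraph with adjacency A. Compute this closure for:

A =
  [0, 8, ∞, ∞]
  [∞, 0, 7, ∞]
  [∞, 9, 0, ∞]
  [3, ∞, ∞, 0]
Closure =
  [0, 8, 15, ∞]
  [∞, 0, 7, ∞]
  [∞, 9, 0, ∞]
  [3, 11, 18, 0]

This is the Floyd-Warshall all-pairs shortest-path computation. For each intermediate vertex k = 0, 1, …, 3, update dist[i][j] ← min(dist[i][j], dist[i][k] + dist[k][j]). The final matrix gives, for each (i, j), the minimum total weight of any directed path from i to j (possibly empty when i = j).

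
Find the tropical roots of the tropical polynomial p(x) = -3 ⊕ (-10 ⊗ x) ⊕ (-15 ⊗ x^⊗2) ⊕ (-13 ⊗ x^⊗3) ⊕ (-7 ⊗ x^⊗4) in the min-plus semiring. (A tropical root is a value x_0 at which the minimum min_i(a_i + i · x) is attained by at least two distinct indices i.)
Roots: {-6, -2, 5, 7}

Each tropical root is a break point of the lower envelope of the lines y = a_i + i · x (there are 5 lines, with slopes 0, 1, ..., 4). Only the lines that attain the minimum somewhere contribute to roots; other lines are dominated. Here the surviving (envelope) indices are i = 4, i = 3, i = 2, i = 1, i = 0.
Intersections between consecutive envelope lines give the roots: for adjacent envelope indices i < j the intersection is x = (a_i − a_j) / (j − i). Reading off the sorted break points: {-6, -2, 5, 7}.
Verification: at each break x_0, at least two indices attain the minimum of min_i(a_i + i · x_0).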